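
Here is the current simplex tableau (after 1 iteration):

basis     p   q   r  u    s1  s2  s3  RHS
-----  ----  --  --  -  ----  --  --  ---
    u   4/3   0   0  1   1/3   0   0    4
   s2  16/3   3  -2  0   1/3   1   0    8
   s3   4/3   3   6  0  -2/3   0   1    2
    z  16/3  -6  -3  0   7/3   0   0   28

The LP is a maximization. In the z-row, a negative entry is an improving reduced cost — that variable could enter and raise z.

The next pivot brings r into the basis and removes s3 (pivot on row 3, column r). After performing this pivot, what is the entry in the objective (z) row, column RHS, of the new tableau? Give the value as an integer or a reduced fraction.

29

Pivot element is row 3, column r: 6.
Normalize row 3: new (row 3, RHS) = 2/6 = 1/3.
z-row ← z-row − (-3)·(new row 3): 28 − (-3)·(1/3) = 29.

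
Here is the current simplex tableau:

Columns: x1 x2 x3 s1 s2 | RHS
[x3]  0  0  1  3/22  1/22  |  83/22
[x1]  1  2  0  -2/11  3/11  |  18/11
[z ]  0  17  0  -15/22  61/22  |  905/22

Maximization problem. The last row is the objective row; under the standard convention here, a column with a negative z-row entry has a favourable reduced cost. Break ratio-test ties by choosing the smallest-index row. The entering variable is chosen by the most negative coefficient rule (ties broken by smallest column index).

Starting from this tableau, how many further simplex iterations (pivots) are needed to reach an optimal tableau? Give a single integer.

pivot: s1 in, x3 out → z = 60
No improving column remains; optimal.

1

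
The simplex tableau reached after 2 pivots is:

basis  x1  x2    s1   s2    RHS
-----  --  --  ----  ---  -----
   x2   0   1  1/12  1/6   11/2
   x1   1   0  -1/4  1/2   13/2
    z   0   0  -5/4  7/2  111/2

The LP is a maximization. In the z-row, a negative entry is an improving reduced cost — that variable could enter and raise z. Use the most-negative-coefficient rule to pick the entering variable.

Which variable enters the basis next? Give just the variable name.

Objective-row coefficients: x1: 0, x2: 0, s1: -5/4, s2: 7/2.
The most negative is -5/4 in column s1, so s1 enters.

s1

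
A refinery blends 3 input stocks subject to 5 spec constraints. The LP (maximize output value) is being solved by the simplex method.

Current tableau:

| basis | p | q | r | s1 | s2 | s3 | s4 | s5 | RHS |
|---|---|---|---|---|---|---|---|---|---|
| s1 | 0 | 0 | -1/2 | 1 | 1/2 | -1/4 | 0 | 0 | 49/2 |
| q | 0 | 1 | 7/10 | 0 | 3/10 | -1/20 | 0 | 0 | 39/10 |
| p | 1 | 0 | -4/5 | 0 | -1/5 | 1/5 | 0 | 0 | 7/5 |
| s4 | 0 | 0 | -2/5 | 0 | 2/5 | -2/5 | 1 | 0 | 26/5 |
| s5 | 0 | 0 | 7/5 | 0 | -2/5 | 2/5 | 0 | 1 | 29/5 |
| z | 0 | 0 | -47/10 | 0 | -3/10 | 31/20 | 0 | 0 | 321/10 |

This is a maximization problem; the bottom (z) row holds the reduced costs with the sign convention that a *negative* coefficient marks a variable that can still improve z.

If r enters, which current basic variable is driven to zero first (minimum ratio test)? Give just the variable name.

s5

Ratios: row 1 (s1): entry -1/2 ≤ 0, skip; row 2 (q): (39/10)/(7/10) = 39/7; row 3 (p): entry -4/5 ≤ 0, skip; row 4 (s4): entry -2/5 ≤ 0, skip; row 5 (s5): (29/5)/(7/5) = 29/7.
Minimum ratio 29/7 is in the s5 row, so s5 leaves.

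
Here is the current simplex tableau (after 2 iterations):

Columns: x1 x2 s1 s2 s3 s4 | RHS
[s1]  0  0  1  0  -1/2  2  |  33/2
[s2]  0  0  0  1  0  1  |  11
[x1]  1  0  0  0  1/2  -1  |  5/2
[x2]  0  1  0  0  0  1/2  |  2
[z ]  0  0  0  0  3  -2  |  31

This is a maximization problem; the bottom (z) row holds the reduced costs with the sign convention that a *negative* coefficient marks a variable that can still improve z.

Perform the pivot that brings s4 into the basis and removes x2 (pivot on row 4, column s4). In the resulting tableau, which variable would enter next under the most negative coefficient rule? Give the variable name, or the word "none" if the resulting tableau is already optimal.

none

Pivot element 1/2. New z-row = old z-row − (-2)·(row 4/(1/2)).
Updated z-row coefficients: x1: 0, x2: 4, s1: 0, s2: 0, s3: 3, s4: 0.
No coefficient is strictly negative; the tableau after this pivot is optimal.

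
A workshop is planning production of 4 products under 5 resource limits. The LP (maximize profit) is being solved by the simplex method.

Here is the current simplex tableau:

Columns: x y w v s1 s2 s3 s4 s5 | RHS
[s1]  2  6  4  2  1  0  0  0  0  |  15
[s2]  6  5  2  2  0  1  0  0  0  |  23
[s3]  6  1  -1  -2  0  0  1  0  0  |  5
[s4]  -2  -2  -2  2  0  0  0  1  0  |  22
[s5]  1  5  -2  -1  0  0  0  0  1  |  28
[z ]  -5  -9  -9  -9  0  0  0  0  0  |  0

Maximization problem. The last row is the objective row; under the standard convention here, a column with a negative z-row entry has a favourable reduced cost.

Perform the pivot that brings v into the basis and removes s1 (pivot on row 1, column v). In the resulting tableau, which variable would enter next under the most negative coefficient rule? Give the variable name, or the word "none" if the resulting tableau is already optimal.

none

Pivot element 2. New z-row = old z-row − (-9)·(row 1/2).
Updated z-row coefficients: x: 4, y: 18, w: 9, v: 0, s1: 9/2, s2: 0, s3: 0, s4: 0, s5: 0.
No coefficient is strictly negative; the tableau after this pivot is optimal.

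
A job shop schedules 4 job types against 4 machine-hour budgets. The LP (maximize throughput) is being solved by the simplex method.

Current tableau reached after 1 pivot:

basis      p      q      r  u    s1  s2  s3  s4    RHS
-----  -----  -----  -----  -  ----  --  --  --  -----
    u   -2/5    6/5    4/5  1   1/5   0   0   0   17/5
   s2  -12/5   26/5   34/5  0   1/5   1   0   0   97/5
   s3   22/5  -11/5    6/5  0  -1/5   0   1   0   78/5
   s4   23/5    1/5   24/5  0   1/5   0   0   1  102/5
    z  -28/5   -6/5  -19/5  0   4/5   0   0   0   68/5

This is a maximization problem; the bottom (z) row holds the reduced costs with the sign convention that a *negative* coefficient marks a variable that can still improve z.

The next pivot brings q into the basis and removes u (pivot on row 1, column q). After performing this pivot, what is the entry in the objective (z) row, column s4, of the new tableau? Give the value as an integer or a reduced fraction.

Pivot element is row 1, column q: 6/5.
Normalize row 1: new (row 1, s4) = 0/(6/5) = 0.
z-row ← z-row − (-6/5)·(new row 1): 0 − (-6/5)·0 = 0.

0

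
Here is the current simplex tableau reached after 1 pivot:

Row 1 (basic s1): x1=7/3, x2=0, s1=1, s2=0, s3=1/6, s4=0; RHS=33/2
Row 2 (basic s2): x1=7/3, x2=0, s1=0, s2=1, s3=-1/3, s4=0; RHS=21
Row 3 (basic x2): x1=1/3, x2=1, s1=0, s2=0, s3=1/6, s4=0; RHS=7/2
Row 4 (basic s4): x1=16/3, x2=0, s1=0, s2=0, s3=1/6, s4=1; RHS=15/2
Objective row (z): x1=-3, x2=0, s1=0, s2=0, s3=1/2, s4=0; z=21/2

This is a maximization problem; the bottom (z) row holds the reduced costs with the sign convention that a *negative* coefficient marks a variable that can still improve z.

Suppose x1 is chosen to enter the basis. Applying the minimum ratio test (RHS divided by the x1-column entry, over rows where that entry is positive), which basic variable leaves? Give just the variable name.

Ratios: row 1 (s1): (33/2)/(7/3) = 99/14; row 2 (s2): 21/(7/3) = 9; row 3 (x2): (7/2)/(1/3) = 21/2; row 4 (s4): (15/2)/(16/3) = 45/32.
Minimum ratio 45/32 is in the s4 row, so s4 leaves.

s4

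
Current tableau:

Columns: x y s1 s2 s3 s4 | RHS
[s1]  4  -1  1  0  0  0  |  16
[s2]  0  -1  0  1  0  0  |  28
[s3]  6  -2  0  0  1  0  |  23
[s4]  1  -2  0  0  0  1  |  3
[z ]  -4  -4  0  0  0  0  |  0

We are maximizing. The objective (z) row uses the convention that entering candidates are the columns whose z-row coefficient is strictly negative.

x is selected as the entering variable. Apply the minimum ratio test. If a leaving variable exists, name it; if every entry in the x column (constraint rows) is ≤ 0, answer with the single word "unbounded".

Ratios: row 1 (s1): 16/4 = 4; row 2 (s2): entry 0 ≤ 0, skip; row 3 (s3): 23/6 = 23/6; row 4 (s4): 3/1 = 3.
Minimum ratio is in the s4 row, so s4 leaves.

s4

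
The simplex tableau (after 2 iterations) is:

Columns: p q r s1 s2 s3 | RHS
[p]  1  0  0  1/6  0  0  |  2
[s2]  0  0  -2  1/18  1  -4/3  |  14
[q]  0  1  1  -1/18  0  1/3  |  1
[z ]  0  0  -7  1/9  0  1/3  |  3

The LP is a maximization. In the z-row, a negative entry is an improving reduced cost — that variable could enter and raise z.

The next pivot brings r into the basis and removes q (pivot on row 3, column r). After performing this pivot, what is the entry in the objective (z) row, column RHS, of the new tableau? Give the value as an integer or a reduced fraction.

10

Pivot element is row 3, column r: 1.
Normalize row 3: new (row 3, RHS) = 1/1 = 1.
z-row ← z-row − (-7)·(new row 3): 3 − (-7)·1 = 10.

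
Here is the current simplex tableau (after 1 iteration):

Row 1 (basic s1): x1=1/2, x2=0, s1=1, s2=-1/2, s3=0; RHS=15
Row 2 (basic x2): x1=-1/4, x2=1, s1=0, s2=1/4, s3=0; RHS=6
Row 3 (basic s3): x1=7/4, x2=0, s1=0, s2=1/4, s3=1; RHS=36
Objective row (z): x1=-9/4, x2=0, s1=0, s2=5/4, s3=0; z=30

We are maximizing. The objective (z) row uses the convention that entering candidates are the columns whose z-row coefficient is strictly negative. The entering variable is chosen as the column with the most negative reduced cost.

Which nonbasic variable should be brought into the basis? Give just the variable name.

Objective-row coefficients: x1: -9/4, x2: 0, s1: 0, s2: 5/4, s3: 0.
The most negative is -9/4 in column x1, so x1 enters.

x1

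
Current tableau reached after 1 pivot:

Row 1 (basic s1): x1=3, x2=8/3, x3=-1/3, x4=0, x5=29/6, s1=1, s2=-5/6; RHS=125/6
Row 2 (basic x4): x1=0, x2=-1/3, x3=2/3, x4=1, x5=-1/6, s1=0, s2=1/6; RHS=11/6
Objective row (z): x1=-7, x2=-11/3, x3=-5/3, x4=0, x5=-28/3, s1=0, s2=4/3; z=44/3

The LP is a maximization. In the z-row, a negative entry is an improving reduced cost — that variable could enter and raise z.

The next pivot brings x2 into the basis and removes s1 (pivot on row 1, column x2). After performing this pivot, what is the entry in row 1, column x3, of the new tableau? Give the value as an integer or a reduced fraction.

Pivot element is row 1, column x2: 8/3.
Normalize row 1: new (row 1, x3) = (-1/3)/(8/3) = -1/8.
Row 1 is the pivot row, so the entry is -1/8.

-1/8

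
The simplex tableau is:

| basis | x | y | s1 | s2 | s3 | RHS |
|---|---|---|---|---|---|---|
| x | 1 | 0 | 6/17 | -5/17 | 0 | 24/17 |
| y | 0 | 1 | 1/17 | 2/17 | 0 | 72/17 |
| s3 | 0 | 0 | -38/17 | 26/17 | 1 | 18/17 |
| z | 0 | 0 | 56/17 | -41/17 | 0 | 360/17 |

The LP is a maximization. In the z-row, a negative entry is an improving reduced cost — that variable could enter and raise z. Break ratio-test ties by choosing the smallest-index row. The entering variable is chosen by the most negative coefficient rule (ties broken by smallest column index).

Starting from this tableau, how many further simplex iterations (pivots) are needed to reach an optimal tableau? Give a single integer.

2

pivot: s2 in, s3 out → z = 297/13
pivot: s1 in, y out → z = 27
No improving column remains; optimal.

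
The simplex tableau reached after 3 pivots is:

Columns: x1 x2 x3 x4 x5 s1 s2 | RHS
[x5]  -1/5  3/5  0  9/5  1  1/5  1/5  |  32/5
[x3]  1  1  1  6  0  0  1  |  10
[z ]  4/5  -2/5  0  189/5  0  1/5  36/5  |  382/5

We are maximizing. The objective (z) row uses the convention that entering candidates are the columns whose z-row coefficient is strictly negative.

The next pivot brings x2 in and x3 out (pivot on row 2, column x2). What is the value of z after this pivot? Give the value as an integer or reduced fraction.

Minimum ratio for x2: 10/1 = 10.
z changes by −(z-row coeff of x2)·ratio = −(-2/5)·10 = 4.
New z = 382/5 + 4 = 402/5.

402/5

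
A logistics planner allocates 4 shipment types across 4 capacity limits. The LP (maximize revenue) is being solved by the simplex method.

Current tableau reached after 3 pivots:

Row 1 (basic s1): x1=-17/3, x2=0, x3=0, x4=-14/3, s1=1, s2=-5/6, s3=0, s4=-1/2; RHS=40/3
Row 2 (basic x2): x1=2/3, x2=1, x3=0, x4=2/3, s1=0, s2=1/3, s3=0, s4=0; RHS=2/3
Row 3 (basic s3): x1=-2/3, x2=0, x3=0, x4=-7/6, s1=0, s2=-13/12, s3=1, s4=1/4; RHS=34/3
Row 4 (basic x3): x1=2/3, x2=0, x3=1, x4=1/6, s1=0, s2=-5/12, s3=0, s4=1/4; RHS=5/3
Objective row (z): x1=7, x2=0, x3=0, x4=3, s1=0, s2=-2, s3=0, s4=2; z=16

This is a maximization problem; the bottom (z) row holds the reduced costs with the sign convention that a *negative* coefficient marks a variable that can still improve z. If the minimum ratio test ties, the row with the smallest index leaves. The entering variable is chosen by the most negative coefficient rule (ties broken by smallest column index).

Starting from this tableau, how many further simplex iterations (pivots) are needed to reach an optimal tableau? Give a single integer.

pivot: s2 in, x2 out → z = 20
No improving column remains; optimal.

1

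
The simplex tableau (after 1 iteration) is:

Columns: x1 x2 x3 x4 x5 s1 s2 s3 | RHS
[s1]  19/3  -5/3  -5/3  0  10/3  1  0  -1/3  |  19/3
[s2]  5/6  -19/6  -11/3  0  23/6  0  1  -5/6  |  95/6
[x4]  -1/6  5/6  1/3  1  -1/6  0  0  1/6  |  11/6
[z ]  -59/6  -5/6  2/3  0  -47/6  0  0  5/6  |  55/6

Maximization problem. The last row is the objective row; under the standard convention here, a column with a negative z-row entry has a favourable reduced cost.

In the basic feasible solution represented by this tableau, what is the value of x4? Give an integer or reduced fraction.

x4 is basic (row 3); its value is the RHS of that row: 11/6.

11/6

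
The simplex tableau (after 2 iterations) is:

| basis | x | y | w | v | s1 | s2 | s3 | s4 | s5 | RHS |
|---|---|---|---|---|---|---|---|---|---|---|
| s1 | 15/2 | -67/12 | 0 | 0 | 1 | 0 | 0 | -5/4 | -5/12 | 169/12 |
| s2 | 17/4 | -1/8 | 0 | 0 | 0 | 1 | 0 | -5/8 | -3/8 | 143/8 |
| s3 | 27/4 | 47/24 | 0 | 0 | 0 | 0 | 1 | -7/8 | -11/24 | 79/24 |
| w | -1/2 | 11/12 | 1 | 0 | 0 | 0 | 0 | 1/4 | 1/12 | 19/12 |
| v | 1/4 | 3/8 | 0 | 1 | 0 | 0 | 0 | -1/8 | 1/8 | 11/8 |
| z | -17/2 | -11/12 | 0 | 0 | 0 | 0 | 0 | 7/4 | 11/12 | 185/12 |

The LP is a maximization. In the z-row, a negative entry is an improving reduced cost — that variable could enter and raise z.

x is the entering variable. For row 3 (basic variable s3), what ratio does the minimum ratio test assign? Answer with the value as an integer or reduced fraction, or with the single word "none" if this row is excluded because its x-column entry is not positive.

Ratio = RHS / (x entry) = (79/24) / (27/4) = 79/162.

79/162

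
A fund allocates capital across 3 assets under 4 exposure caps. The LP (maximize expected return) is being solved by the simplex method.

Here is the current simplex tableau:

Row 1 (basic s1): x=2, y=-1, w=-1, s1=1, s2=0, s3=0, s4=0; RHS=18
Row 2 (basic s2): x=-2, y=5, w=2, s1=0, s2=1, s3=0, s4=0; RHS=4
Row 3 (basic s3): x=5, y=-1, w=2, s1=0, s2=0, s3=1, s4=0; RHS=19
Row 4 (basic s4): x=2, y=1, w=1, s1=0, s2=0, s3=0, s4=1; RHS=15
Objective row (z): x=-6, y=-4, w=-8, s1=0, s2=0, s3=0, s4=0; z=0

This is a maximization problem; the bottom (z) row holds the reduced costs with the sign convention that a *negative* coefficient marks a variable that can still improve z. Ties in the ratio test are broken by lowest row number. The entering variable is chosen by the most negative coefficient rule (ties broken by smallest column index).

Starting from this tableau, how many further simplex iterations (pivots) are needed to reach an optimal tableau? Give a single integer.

2

pivot: w in, s2 out → z = 16
pivot: x in, s3 out → z = 46
No improving column remains; optimal.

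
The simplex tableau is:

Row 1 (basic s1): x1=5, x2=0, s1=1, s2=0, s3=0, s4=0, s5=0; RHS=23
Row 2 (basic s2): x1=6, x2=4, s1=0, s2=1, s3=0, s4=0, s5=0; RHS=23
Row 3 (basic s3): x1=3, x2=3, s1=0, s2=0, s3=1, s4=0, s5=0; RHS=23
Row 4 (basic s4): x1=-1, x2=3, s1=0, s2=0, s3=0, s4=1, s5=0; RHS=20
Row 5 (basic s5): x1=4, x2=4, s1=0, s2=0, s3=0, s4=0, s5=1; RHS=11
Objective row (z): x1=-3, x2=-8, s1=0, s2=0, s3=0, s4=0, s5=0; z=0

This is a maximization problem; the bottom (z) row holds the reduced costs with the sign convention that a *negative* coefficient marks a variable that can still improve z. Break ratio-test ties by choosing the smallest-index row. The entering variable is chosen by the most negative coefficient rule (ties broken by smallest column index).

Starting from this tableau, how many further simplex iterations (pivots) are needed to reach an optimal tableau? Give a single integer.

1

pivot: x2 in, s5 out → z = 22
No improving column remains; optimal.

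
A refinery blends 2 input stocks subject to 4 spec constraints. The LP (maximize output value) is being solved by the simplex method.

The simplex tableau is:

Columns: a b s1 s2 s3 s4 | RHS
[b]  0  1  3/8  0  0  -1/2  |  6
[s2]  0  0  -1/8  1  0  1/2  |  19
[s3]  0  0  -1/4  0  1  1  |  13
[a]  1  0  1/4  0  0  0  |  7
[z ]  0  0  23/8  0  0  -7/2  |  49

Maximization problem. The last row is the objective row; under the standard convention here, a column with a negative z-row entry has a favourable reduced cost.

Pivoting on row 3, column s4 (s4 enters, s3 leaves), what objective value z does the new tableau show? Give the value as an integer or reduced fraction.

Minimum ratio for s4: 13/1 = 13.
z changes by −(z-row coeff of s4)·ratio = −(-7/2)·13 = 91/2.
New z = 49 + (91/2) = 189/2.

189/2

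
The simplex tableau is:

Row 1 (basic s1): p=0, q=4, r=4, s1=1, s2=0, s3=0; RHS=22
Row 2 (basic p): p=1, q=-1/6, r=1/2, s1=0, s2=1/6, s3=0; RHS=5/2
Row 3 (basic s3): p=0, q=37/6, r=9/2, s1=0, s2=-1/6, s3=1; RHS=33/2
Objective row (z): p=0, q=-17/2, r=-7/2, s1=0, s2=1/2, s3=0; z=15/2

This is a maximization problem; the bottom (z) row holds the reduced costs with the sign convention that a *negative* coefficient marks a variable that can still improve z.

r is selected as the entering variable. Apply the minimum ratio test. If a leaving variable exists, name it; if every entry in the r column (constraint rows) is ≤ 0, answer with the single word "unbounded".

s3

Ratios: row 1 (s1): 22/4 = 11/2; row 2 (p): (5/2)/(1/2) = 5; row 3 (s3): (33/2)/(9/2) = 11/3.
Minimum ratio is in the s3 row, so s3 leaves.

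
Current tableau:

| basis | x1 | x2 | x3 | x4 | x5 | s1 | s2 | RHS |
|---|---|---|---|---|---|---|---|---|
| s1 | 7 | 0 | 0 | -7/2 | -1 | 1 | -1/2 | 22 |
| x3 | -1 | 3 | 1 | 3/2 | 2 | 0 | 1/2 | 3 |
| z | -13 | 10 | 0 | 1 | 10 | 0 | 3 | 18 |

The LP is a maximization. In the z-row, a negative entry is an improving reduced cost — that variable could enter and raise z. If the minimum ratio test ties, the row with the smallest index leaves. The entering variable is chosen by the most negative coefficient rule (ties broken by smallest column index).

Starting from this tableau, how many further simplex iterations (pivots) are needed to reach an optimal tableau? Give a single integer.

pivot: x1 in, s1 out → z = 412/7
pivot: x4 in, x3 out → z = 1297/14
No improving column remains; optimal.

2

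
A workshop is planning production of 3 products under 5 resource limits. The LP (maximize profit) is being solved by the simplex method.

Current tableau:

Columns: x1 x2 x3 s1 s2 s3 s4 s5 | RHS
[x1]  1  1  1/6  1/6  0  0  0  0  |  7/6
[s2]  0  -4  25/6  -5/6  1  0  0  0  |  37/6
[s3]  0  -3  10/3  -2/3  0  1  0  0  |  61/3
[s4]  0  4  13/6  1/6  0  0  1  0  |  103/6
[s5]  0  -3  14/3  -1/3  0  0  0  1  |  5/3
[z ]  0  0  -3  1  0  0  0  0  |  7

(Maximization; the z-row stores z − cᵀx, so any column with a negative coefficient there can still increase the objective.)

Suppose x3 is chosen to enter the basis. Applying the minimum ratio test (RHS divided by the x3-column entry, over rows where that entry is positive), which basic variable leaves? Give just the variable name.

s5

Ratios: row 1 (x1): (7/6)/(1/6) = 7; row 2 (s2): (37/6)/(25/6) = 37/25; row 3 (s3): (61/3)/(10/3) = 61/10; row 4 (s4): (103/6)/(13/6) = 103/13; row 5 (s5): (5/3)/(14/3) = 5/14.
Minimum ratio 5/14 is in the s5 row, so s5 leaves.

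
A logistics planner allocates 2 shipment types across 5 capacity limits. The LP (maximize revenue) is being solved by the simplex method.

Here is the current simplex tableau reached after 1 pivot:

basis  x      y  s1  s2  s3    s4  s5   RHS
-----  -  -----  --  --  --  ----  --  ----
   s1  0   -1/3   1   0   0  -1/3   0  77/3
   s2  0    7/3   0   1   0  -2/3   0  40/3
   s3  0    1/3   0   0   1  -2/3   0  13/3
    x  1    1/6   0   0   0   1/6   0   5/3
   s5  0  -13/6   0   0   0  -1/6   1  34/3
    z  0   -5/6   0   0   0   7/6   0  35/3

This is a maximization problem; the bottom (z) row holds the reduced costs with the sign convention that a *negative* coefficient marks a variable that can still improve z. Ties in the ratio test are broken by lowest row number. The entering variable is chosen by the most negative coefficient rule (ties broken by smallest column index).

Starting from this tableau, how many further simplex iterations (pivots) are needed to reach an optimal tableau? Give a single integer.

1

pivot: y in, s2 out → z = 115/7
No improving column remains; optimal.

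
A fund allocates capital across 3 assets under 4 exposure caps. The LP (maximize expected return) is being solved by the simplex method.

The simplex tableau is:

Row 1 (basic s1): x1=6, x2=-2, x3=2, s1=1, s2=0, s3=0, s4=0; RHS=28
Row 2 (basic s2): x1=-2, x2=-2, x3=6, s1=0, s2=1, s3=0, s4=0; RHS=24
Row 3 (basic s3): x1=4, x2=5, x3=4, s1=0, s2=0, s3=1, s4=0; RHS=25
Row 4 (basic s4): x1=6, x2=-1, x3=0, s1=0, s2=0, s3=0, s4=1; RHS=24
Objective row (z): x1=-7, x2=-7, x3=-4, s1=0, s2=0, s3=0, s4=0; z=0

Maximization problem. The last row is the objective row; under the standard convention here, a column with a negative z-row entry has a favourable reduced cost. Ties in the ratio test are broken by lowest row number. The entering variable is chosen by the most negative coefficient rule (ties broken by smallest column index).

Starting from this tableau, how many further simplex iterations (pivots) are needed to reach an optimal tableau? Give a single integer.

pivot: x1 in, s4 out → z = 28
pivot: x2 in, s3 out → z = 1393/34
No improving column remains; optimal.

2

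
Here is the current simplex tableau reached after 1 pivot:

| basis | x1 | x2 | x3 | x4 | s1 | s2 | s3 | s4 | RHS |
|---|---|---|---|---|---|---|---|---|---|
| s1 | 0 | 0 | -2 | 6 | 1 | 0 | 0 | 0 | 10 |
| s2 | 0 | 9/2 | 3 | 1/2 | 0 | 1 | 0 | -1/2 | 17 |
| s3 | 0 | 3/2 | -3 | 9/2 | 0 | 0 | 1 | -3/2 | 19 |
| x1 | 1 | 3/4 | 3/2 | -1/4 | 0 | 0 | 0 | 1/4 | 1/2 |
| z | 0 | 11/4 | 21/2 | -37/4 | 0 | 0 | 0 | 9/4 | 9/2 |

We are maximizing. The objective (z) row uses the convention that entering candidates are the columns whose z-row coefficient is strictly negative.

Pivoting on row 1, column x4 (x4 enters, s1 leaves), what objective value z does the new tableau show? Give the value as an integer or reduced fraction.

Minimum ratio for x4: 10/6 = 5/3.
z changes by −(z-row coeff of x4)·ratio = −(-37/4)·(5/3) = 185/12.
New z = 9/2 + (185/12) = 239/12.

239/12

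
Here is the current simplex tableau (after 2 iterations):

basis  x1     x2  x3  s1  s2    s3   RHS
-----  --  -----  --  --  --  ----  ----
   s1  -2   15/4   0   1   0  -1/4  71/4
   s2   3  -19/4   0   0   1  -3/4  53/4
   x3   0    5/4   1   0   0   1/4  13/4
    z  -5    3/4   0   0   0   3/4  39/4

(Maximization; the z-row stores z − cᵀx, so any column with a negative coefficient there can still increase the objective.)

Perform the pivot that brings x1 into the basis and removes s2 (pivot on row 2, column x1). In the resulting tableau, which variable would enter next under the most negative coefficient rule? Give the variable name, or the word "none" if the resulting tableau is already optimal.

x2

Pivot element 3. New z-row = old z-row − (-5)·(row 2/3).
Updated z-row coefficients: x1: 0, x2: -43/6, x3: 0, s1: 0, s2: 5/3, s3: -1/2.
The most negative is -43/6 in column x2, so x2 would enter next.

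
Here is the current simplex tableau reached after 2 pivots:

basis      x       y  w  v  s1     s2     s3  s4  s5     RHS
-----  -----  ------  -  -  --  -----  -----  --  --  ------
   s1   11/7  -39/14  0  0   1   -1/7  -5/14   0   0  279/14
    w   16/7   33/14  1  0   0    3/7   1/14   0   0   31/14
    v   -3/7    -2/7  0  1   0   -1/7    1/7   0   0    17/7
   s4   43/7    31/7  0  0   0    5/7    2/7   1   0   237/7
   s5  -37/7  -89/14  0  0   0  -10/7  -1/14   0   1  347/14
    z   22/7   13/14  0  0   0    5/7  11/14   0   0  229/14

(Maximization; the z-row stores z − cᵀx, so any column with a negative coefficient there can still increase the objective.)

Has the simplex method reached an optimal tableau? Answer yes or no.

yes

No objective-row coefficient is strictly negative, so no entering variable exists; the tableau is optimal.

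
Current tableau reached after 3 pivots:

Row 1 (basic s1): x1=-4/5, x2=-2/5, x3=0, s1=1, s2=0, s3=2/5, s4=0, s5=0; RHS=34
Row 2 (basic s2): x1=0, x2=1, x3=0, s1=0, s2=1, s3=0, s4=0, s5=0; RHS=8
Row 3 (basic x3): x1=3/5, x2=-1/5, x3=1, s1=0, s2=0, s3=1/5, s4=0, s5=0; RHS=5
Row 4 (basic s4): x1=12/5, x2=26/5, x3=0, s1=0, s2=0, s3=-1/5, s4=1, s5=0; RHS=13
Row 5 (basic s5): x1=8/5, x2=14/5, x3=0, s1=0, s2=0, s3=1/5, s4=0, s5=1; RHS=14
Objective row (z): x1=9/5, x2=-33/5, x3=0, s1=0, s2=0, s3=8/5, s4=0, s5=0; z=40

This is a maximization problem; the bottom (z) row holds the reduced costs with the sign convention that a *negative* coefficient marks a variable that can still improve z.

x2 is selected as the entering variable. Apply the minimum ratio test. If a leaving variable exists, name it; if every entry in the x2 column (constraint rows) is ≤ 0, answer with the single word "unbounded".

Ratios: row 1 (s1): entry -2/5 ≤ 0, skip; row 2 (s2): 8/1 = 8; row 3 (x3): entry -1/5 ≤ 0, skip; row 4 (s4): 13/(26/5) = 5/2; row 5 (s5): 14/(14/5) = 5.
Minimum ratio is in the s4 row, so s4 leaves.

s4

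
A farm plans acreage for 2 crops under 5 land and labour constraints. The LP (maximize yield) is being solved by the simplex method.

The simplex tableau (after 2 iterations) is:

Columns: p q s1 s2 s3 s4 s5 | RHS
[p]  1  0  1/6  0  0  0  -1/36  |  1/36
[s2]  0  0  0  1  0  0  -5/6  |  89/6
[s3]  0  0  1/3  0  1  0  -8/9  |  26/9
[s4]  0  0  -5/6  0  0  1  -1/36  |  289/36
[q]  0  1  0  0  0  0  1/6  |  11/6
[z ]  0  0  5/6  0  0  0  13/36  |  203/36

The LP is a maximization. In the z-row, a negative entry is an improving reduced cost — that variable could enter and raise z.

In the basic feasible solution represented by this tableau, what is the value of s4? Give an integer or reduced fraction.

s4 is basic (row 4); its value is the RHS of that row: 289/36.

289/36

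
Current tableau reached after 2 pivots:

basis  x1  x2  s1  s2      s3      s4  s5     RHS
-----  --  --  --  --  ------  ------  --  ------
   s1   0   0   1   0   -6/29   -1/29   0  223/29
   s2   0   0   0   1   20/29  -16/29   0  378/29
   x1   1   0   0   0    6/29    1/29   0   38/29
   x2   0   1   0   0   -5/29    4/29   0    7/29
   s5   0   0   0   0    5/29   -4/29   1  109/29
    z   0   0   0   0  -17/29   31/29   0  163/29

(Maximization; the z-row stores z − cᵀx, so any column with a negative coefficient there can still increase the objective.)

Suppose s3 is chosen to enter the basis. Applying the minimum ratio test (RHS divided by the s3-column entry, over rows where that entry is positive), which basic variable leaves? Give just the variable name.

x1

Ratios: row 1 (s1): entry -6/29 ≤ 0, skip; row 2 (s2): (378/29)/(20/29) = 189/10; row 3 (x1): (38/29)/(6/29) = 19/3; row 4 (x2): entry -5/29 ≤ 0, skip; row 5 (s5): (109/29)/(5/29) = 109/5.
Minimum ratio 19/3 is in the x1 row, so x1 leaves.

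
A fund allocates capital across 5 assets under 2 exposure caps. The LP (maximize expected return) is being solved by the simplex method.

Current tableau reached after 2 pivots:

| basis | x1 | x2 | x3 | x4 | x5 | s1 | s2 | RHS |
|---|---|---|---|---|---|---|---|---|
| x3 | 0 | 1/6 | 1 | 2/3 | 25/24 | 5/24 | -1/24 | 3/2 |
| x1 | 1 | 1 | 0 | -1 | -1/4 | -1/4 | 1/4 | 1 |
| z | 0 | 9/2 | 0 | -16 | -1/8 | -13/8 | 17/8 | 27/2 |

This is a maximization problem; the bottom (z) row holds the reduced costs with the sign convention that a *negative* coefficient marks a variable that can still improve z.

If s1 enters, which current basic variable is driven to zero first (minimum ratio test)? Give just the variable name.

x3

Ratios: row 1 (x3): (3/2)/(5/24) = 36/5; row 2 (x1): entry -1/4 ≤ 0, skip.
Minimum ratio 36/5 is in the x3 row, so x3 leaves.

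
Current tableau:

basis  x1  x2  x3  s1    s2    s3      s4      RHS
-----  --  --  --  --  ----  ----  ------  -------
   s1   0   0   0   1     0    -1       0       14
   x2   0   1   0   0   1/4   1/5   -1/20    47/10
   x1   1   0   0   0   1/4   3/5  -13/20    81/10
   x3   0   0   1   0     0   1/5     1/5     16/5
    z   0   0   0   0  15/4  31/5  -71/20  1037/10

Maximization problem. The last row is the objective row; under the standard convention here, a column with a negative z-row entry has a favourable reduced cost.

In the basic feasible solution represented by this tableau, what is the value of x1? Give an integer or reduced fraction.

x1 is basic (row 3); its value is the RHS of that row: 81/10.

81/10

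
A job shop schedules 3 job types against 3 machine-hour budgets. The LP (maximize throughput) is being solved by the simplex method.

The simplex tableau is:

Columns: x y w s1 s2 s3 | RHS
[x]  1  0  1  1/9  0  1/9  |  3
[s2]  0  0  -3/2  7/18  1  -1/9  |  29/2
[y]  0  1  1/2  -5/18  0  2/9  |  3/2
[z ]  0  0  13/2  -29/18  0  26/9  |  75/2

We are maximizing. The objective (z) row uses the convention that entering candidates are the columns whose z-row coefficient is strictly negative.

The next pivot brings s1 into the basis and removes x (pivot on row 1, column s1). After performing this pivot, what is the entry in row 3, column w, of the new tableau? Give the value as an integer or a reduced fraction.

Pivot element is row 1, column s1: 1/9.
Normalize row 1: new (row 1, w) = 1/(1/9) = 9.
row 3 ← row 3 − (-5/18)·(new row 1): 1/2 − (-5/18)·9 = 3.

3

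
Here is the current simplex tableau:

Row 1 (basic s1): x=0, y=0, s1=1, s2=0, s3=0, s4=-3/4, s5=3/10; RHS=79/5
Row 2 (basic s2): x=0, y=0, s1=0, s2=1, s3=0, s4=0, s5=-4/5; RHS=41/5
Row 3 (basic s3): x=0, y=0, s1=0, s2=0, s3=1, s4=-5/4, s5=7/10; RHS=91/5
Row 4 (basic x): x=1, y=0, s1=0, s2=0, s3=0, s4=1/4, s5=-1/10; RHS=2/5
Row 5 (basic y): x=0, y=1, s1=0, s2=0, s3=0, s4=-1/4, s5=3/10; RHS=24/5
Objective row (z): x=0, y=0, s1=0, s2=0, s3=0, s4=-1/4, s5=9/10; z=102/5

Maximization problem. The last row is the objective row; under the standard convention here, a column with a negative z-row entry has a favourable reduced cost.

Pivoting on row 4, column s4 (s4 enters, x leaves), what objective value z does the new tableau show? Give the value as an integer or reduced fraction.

Minimum ratio for s4: (2/5)/(1/4) = 8/5.
z changes by −(z-row coeff of s4)·ratio = −(-1/4)·(8/5) = 2/5.
New z = 102/5 + (2/5) = 104/5.

104/5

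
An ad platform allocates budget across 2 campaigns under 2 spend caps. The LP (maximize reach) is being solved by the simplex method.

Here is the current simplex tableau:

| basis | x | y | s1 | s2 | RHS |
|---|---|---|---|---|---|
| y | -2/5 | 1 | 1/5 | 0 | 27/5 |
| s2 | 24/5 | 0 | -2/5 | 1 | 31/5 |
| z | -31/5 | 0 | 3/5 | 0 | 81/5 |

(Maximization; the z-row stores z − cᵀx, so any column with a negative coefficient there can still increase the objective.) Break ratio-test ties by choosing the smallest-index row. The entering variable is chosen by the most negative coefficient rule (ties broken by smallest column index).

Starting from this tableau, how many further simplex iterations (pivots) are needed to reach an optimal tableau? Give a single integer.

1

pivot: x in, s2 out → z = 581/24
No improving column remains; optimal.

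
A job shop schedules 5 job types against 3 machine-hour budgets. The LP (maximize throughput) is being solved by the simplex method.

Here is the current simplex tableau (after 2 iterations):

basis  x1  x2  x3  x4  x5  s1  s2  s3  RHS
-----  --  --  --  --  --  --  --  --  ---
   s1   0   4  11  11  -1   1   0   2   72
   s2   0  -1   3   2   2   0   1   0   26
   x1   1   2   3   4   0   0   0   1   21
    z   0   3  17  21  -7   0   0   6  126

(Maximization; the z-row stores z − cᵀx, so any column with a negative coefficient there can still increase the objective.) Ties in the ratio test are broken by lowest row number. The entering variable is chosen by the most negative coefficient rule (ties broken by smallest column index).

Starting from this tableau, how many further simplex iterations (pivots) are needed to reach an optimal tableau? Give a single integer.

2

pivot: x5 in, s2 out → z = 217
pivot: x2 in, x1 out → z = 889/4
No improving column remains; optimal.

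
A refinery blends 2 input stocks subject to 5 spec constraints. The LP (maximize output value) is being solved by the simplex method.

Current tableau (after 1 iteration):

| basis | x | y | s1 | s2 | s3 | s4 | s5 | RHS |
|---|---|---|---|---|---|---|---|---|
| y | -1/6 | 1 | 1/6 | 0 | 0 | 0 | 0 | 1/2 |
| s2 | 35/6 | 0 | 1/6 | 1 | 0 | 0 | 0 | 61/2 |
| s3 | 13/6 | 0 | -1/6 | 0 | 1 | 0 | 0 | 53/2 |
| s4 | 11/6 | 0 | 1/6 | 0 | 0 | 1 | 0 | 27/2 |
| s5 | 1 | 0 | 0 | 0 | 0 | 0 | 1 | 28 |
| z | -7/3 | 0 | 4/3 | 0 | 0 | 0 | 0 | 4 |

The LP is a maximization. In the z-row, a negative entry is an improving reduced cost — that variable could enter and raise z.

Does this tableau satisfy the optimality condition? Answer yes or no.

Column x has objective-row coefficient -7/3, which is negative; an improving pivot exists, so not yet optimal.

no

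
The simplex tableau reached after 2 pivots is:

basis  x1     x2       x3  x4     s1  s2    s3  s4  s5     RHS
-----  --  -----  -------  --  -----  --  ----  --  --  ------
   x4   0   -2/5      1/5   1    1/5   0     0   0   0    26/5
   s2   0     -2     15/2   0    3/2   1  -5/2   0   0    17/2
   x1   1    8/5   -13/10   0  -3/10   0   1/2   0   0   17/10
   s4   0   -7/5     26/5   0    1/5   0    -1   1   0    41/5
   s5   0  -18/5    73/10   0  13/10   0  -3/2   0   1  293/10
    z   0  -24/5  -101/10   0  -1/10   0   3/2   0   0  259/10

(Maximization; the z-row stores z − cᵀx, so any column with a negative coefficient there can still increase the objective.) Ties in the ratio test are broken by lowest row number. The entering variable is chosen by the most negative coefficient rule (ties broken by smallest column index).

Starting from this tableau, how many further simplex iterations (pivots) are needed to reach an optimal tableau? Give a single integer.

3

pivot: x3 in, s2 out → z = 2801/75
pivot: x2 in, x1 out → z = 2647/47
pivot: s3 in, s4 out → z = 61
No improving column remains; optimal.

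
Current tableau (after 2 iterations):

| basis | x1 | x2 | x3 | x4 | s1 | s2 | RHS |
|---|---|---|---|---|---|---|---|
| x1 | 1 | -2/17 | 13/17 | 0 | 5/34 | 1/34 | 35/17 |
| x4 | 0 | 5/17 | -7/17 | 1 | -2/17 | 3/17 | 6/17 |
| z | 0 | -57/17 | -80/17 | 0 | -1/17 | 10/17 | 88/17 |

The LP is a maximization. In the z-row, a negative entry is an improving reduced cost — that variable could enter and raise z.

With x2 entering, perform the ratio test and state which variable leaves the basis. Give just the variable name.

x4

Ratios: row 1 (x1): entry -2/17 ≤ 0, skip; row 2 (x4): (6/17)/(5/17) = 6/5.
Minimum ratio 6/5 is in the x4 row, so x4 leaves.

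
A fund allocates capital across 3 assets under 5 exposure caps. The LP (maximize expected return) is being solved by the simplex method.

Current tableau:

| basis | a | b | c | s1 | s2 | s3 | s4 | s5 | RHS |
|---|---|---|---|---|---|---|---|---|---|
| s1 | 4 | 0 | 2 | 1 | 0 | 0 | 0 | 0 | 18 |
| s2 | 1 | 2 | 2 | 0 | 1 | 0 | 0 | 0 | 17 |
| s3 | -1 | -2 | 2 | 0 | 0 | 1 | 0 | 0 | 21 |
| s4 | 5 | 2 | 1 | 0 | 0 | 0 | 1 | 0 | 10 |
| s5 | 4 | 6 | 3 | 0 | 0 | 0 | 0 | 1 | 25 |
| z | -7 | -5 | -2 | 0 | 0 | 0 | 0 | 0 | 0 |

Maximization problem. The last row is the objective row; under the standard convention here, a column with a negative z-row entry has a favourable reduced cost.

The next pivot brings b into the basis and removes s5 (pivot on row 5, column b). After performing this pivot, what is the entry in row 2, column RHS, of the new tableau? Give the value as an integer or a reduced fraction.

26/3

Pivot element is row 5, column b: 6.
Normalize row 5: new (row 5, RHS) = 25/6 = 25/6.
row 2 ← row 2 − 2·(new row 5): 17 − 2·(25/6) = 26/3.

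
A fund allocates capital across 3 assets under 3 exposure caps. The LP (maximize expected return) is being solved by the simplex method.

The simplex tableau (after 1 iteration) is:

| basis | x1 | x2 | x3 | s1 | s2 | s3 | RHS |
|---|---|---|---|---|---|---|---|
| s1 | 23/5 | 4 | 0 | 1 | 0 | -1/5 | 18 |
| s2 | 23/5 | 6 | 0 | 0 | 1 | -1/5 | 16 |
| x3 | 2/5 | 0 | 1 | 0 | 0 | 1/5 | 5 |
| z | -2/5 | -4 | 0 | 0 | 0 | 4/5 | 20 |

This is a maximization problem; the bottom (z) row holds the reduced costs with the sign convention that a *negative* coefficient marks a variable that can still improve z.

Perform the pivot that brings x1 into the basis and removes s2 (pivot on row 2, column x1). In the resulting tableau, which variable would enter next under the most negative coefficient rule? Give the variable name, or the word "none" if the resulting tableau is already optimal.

x2

Pivot element 23/5. New z-row = old z-row − (-2/5)·(row 2/(23/5)).
Updated z-row coefficients: x1: 0, x2: -80/23, x3: 0, s1: 0, s2: 2/23, s3: 18/23.
The most negative is -80/23 in column x2, so x2 would enter next.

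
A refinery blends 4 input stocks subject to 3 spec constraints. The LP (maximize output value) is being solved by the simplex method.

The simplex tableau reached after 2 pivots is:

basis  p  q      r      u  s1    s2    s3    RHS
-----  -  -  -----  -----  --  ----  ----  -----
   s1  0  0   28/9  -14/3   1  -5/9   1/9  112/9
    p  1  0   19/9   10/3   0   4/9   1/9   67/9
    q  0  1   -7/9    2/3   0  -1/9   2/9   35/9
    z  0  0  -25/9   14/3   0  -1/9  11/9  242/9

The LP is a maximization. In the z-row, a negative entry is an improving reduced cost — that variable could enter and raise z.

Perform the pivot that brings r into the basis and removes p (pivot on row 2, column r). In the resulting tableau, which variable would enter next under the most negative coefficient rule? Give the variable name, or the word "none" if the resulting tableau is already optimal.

none

Pivot element 19/9. New z-row = old z-row − (-25/9)·(row 2/(19/9)).
Updated z-row coefficients: p: 25/19, q: 0, r: 0, u: 172/19, s1: 0, s2: 9/19, s3: 26/19.
No coefficient is strictly negative; the tableau after this pivot is optimal.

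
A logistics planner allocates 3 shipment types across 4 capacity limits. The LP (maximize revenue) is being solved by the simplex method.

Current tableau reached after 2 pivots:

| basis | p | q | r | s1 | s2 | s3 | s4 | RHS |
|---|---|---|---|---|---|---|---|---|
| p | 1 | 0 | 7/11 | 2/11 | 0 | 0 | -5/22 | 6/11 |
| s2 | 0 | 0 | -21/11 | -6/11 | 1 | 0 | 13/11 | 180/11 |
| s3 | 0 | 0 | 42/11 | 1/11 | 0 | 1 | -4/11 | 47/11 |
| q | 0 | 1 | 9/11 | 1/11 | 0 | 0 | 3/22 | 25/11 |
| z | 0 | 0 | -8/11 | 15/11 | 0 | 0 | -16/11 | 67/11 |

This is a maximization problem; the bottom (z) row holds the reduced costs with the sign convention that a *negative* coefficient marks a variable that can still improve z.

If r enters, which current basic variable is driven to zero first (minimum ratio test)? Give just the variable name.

p

Ratios: row 1 (p): (6/11)/(7/11) = 6/7; row 2 (s2): entry -21/11 ≤ 0, skip; row 3 (s3): (47/11)/(42/11) = 47/42; row 4 (q): (25/11)/(9/11) = 25/9.
Minimum ratio 6/7 is in the p row, so p leaves.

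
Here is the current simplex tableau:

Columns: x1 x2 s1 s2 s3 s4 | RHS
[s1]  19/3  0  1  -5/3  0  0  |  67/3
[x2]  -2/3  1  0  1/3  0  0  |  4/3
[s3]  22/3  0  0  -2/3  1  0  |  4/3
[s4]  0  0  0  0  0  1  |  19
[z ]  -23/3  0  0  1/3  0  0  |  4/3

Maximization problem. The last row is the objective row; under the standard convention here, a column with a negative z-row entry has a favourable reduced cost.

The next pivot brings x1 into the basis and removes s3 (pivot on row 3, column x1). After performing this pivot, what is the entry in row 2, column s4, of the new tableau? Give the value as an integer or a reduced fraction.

Pivot element is row 3, column x1: 22/3.
Normalize row 3: new (row 3, s4) = 0/(22/3) = 0.
row 2 ← row 2 − (-2/3)·(new row 3): 0 − (-2/3)·0 = 0.

0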